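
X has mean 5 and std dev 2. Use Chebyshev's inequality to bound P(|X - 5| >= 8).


k = 8/2 = 4
Chebyshev: P(|X-mu| >= k*sigma) <= 1/k^2 = 1/4^2 = 1/16

1/16


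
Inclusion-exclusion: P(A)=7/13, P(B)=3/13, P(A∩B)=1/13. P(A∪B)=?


P(A∪B) = P(A) + P(B) - P(A∩B)
= 7/13 + 3/13 - 1/13 = 9/13

9/13


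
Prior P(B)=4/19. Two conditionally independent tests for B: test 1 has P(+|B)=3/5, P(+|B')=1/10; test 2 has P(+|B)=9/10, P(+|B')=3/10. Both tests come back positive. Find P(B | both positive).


After test 1: P(+) = 3/5*4/19 + 1/10*15/19 = 39/190
P(B|+) = (12/95)/(39/190) = 8/13
After test 2 (use post1 as new prior): P(+) = 9/10*8/13 + 3/10*5/13 = 87/130
P(B|+,+) = (36/65)/(87/130) = 24/29

24/29


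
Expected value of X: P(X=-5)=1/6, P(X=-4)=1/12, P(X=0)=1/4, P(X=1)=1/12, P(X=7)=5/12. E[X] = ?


E[X] = sum(x * P(x))
= -5*1/6 - 4*1/12 + 0*1/4 + 1*1/12 + 7*5/12
= 11/6

11/6


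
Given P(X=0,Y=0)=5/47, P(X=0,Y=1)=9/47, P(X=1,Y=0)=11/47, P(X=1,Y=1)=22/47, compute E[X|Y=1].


P(Y=1) = 31/47
E[X|Y=1] = (0*9 + 1*22)/31 = 22/31

22/31


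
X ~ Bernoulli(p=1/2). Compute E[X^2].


For Bernoulli: X in {0,1}
E[X^2] = 0^2*(1-1/2) + 1^2*1/2 = 1/2

1/2


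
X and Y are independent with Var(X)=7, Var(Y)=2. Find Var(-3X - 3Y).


Independence => Cov(X,Y)=0
Var(-3X - 3Y) = (-3)^2*Var(X) + (-3)^2*Var(Y)
= 9*7 + 9*2 = 81

81


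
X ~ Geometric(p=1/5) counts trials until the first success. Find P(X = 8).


P(X=8) = (1-p)^7 * p = (4/5)^7 * 1/5
= 16384/78125 * 1/5 = 16384/390625

16384/390625


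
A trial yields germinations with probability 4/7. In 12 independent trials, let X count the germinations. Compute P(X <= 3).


P(X<=3) = P(X=0) + P(X=1) + P(X=2) + P(X=3)
= 531441/13841287201 + 8503056/13841287201 + 62355744/13841287201 + 277136640/13841287201
= 348526881/13841287201

348526881/13841287201


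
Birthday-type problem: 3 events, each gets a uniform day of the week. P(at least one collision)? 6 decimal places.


P(all different) = prod((7-i)/7 for i=0..2) = 0.612245
P(at least one match) = 1 - 0.612245 = 0.387755

0.387755


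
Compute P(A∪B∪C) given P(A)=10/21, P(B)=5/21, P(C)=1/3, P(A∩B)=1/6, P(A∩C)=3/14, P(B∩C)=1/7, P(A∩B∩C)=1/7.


P(A∪B∪C) = P(A)+P(B)+P(C) - P(AB)-P(AC)-P(BC) + P(ABC)
= 10/21+5/21+1/3 - 1/6-3/14-1/7 + 1/7
= 2/3

2/3


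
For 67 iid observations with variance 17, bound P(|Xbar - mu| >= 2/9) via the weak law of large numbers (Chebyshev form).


Var(Xbar) = Var(X)/n = 17/67
Chebyshev: P(|Xbar-mu| >= 2/9) <= Var(Xbar)/(2/9)^2 = (17/67)/(4/81) = 1377/268
Bound exceeds 1, so trivial bound: 1

1


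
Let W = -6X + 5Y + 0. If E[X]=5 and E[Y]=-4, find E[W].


E[-6X + 5Y + 0] = -6*E[X] + 5*E[Y] + 0
= (-6)*(5) + (5)*(-4) + (0)
= -30 - 20 + 0 = -50

-50


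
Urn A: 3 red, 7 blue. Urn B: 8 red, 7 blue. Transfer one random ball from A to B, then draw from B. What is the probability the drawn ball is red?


P(transfer red) = 3/10; P(transfer blue) = 7/10
If red transferred: Urn II has 9 red of 16, so P(red|red moved) = 9/16
If blue transferred: Urn II has 8 red of 16, so P(red|blue moved) = 1/2
By total probability: P(red) = 3/10*9/16 + 7/10*1/2 = 83/160

83/160


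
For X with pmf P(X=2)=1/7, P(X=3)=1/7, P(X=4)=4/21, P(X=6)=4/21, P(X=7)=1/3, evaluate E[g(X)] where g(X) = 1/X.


E[1/X] = sum(g(x)*P(x))
= 1/2*1/7 + 1/3*1/7 + 1/4*4/21 + 1/6*4/21 + 1/7*1/3
= 31/126

31/126


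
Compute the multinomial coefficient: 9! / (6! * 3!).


9! = 362880
Denominator: 6!=720 * 3!=6
Coefficient = 362880 / 4320 = 84

84


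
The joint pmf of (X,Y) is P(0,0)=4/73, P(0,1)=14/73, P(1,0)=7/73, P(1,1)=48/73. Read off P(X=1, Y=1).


Read from table: P(X=1, Y=1) = 48/73

48/73


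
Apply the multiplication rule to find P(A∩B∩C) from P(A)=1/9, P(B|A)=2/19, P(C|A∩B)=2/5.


P(A∩B∩C) = P(A) * P(B|A) * P(C|A∩B)
= 1/9 * 2/19 * 2/5
= 2/171 * 2/5 = 4/855

4/855


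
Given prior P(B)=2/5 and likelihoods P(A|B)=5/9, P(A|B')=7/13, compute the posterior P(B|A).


P(A) = P(A|B)P(B) + P(A|B')P(B') = 5/9*2/5 + 7/13*3/5 = 319/585
P(B|A) = P(A|B)P(B)/P(A) = (2/9)/(319/585) = 130/319

130/319


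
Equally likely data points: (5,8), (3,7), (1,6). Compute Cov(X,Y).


E[X]=3, E[Y]=7, E[XY]=67/3
Cov(X,Y) = E[XY] - E[X]E[Y] = 67/3 - 3*7 = 4/3

4/3


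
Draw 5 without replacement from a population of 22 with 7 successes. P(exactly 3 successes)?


P(X=3) = C(7,3)*C(15,2) / C(22,5)
= 35*105 / 26334
= 3675/26334 = 175/1254

175/1254


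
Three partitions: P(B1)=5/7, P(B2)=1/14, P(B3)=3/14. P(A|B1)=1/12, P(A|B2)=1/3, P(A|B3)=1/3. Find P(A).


P(A) = P(A|B1)P(B1) + P(A|B2)P(B2) + P(A|B3)P(B3)
= 1/12*5/7 + 1/3*1/14 + 1/3*3/14
= 5/84 + 1/42 + 1/14 = 13/84

13/84


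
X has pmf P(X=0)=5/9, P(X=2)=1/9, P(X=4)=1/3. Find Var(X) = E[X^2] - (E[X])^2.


E[X] = 14/9, E[X^2] = 52/9
Var(X) = E[X^2] - (E[X])^2 = 52/9 - (14/9)^2 = 272/81

272/81


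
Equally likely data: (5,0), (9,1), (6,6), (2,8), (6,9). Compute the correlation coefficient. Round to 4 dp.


Cov(X,Y) = -3.8800, Var(X) = 5.0400, Var(Y) = 13.3600
rho = Cov/(sqrt(VarX)*sqrt(VarY)) = -0.4728

-0.4728


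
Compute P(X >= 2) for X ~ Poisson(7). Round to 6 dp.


P(X>=2) = 1 - P(X<=1) = 1 - (e^(-7)*7^0/0! + e^(-7)*7^1/1!)
≈ 1 - (0.0009118820 + 0.0063831738)
= 1 - 0.0072950558 = 0.9927049442
≈ 0.992705

0.992705


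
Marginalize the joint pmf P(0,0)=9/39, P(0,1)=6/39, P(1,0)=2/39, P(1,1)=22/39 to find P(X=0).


P(X=0) = P(0,0)+P(0,1) = 9/39 + 6/39 = 15/39 = 5/13

5/13


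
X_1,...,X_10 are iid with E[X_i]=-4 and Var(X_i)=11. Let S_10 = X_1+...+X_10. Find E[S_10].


E[S_n] = n*E[X_1] = 10*-4 = -40

-40


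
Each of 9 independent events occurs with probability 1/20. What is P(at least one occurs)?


P(at least one) = 1 - P(none)
P(none) = (1 - 1/20)^9 = (19/20)^9 = 322687697779/512000000000
P(at least one) = 1 - 322687697779/512000000000 = 189312302221/512000000000

189312302221/512000000000


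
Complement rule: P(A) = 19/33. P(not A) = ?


P(A') = 1 - P(A) = 1 - 19/33 = 14/33

14/33


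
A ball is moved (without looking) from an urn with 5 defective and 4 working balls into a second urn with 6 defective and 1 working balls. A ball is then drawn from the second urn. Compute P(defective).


P(transfer defective) = 5/9; P(transfer working) = 4/9
If defective transferred: Urn II has 7 defective of 8, so P(defective|defective moved) = 7/8
If working transferred: Urn II has 6 defective of 8, so P(defective|working moved) = 3/4
By total probability: P(defective) = 5/9*7/8 + 4/9*3/4 = 59/72

59/72


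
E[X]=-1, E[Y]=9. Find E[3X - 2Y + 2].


E[3X - 2Y + 2] = 3*E[X] - 2*E[Y] + 2
= (3)*(-1) + (-2)*(9) + (2)
= -3 - 18 + 2 = -19

-19


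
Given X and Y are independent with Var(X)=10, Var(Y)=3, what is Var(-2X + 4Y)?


Independence => Cov(X,Y)=0
Var(-2X + 4Y) = (-2)^2*Var(X) + 4^2*Var(Y)
= 4*10 + 16*3 = 88

88


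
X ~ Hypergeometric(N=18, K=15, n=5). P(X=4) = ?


P(X=4) = C(15,4)*C(3,1) / C(18,5)
= 1365*3 / 8568
= 4095/8568 = 65/136

65/136


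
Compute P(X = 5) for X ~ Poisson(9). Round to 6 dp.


P(X=5) = e^(-9) * 9^5 / 5!
≈ 0.0001234098041 * 59049 / 120
≈ 0.060727

0.060727


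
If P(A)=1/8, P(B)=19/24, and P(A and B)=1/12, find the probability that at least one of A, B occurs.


P(A∪B) = P(A) + P(B) - P(A∩B)
= 1/8 + 19/24 - 1/12 = 5/6

5/6


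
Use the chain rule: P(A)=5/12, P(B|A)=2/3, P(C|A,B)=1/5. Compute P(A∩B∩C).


P(A∩B∩C) = P(A) * P(B|A) * P(C|A∩B)
= 5/12 * 2/3 * 1/5
= 5/18 * 1/5 = 1/18

1/18


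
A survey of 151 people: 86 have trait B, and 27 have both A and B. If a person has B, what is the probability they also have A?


P(A|B) = P(A∩B)/P(B) = (27/151)/(86/151) = 27/86

27/86


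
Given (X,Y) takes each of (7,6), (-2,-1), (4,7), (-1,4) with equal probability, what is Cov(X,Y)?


E[X]=2, E[Y]=4, E[XY]=17
Cov(X,Y) = E[XY] - E[X]E[Y] = 17 - 2*4 = 9

9


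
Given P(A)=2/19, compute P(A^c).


P(A') = 1 - P(A) = 1 - 2/19 = 17/19

17/19


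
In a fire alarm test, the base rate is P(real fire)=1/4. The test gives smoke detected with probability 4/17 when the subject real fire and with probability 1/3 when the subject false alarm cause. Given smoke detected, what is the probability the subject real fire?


P(A) = P(A|B)P(B) + P(A|B')P(B') = 4/17*1/4 + 1/3*3/4 = 21/68
P(B|A) = P(A|B)P(B)/P(A) = (1/17)/(21/68) = 4/21

4/21


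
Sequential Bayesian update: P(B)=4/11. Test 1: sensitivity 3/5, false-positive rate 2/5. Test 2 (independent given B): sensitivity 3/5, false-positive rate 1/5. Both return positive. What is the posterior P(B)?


After test 1: P(+) = 3/5*4/11 + 2/5*7/11 = 26/55
P(B|+) = (12/55)/(26/55) = 6/13
After test 2 (use post1 as new prior): P(+) = 3/5*6/13 + 1/5*7/13 = 5/13
P(B|+,+) = (18/65)/(5/13) = 18/25

18/25


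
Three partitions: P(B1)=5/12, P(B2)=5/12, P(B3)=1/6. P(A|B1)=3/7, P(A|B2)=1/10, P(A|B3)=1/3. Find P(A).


P(A) = P(A|B1)P(B1) + P(A|B2)P(B2) + P(A|B3)P(B3)
= 3/7*5/12 + 1/10*5/12 + 1/3*1/6
= 5/28 + 1/24 + 1/18 = 139/504

139/504


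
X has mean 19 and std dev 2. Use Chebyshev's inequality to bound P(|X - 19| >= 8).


k = 8/2 = 4
Chebyshev: P(|X-mu| >= k*sigma) <= 1/k^2 = 1/4^2 = 1/16

1/16


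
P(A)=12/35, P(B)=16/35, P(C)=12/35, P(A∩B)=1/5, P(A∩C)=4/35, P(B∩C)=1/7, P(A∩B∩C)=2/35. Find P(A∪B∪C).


P(A∪B∪C) = P(A)+P(B)+P(C) - P(AB)-P(AC)-P(BC) + P(ABC)
= 12/35+16/35+12/35 - 1/5-4/35-1/7 + 2/35
= 26/35

26/35


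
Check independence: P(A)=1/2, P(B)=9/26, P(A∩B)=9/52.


P(A)*P(B) = 1/2*9/26 = 9/52
P(A∩B) = 9/52, which equals P(A)P(B), so independent

Yes, A and B are independent


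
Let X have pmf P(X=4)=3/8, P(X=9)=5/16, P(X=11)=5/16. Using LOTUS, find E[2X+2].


E[2X+2] = sum(g(x)*P(x))
= 10*3/8 + 20*5/16 + 24*5/16
= 35/2

35/2


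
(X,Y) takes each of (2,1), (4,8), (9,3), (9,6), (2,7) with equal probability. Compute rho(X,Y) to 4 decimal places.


Cov(X,Y) = -0.2000, Var(X) = 10.1600, Var(Y) = 6.8000
rho = Cov/(sqrt(VarX)*sqrt(VarY)) = -0.0241

-0.0241


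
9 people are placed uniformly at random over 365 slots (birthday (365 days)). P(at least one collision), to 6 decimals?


P(all different) = prod((365-i)/365 for i=0..8) = 0.905376
P(at least one match) = 1 - 0.905376 = 0.094624

0.094624


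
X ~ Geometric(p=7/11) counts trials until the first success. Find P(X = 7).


P(X=7) = (1-p)^6 * p = (4/11)^6 * 7/11
= 4096/1771561 * 7/11 = 28672/19487171

28672/19487171


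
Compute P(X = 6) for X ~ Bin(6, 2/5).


P(X=6) = C(6,6) * p^6 * (1-p)^0
= 1 * 64/15625 * 1
= 64/15625

64/15625


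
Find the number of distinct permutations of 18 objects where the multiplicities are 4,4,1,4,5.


18! = 6402373705728000
Denominator: 4!=24 * 4!=24 * 1!=1 * 4!=24 * 5!=120
Coefficient = 6402373705728000 / 1658880 = 3859455600

3859455600


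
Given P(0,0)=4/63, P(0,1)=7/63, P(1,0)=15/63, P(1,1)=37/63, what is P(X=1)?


P(X=1) = P(1,0)+P(1,1) = 15/63 + 37/63 = 52/63

52/63


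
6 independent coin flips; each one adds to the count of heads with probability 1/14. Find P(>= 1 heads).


P(at least one) = 1 - P(none)
P(none) = (1 - 1/14)^6 = (13/14)^6 = 4826809/7529536
P(at least one) = 1 - 4826809/7529536 = 2702727/7529536

2702727/7529536


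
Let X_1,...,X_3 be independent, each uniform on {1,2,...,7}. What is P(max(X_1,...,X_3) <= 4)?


P(max <= 4) = P(all X_i <= 4) = (P(X_1 <= 4))^3
= (4/7)^3 = 64/343

64/343


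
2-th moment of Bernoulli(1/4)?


For Bernoulli: X in {0,1}
E[X^2] = 0^2*(1-1/4) + 1^2*1/4 = 1/4

1/4


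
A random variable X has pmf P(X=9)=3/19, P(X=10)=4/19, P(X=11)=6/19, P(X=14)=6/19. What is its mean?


E[X] = sum(x * P(x))
= 9*3/19 + 10*4/19 + 11*6/19 + 14*6/19
= 217/19

217/19


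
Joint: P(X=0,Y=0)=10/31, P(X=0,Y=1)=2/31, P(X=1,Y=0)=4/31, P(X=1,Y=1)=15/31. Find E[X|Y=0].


P(Y=0) = 14/31
E[X|Y=0] = (0*10 + 1*4)/14 = 4/14 = 2/7

2/7


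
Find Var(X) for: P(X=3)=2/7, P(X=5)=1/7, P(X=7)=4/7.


E[X] = 39/7, E[X^2] = 239/7
Var(X) = E[X^2] - (E[X])^2 = 239/7 - (39/7)^2 = 152/49

152/49


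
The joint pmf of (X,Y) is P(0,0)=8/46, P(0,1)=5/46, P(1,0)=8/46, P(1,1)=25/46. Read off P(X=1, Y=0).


Read from table: P(X=1, Y=0) = 8/46 = 4/23

4/23


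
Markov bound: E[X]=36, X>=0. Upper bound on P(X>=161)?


Markov: P(X >= a) <= E[X]/a
P(X >= 161) <= 36/161

36/161


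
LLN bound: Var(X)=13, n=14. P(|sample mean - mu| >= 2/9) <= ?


Var(Xbar) = Var(X)/n = 13/14
Chebyshev: P(|Xbar-mu| >= 2/9) <= Var(Xbar)/(2/9)^2 = (13/14)/(4/81) = 1053/56
Bound exceeds 1, so trivial bound: 1

1


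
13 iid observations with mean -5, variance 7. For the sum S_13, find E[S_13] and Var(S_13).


E[S_n] = n*mu = 13*-5 = -65
Var(S_n) = n*sigma^2 = 13*7 = 91

E[S_13]=-65, Var(S_13)=91


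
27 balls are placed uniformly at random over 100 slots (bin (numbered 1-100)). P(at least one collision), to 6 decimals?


P(all different) = prod((100-i)/100 for i=0..26) = 0.020878
P(at least one match) = 1 - 0.020878 = 0.979122

0.979122


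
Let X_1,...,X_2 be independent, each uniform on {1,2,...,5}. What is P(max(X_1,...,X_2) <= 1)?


P(max <= 1) = P(all X_i <= 1) = (P(X_1 <= 1))^2
= (1/5)^2 = 1/25

1/25


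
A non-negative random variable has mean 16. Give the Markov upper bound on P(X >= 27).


Markov: P(X >= a) <= E[X]/a
P(X >= 27) <= 16/27

16/27


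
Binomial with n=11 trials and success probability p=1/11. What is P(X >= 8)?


P(X>=8) = P(X=8) + P(X=9) + P(X=10) + P(X=11)
= 15000/25937424601 + 500/25937424601 + 10/25937424601 + 1/285311670611
= 170611/285311670611

170611/285311670611


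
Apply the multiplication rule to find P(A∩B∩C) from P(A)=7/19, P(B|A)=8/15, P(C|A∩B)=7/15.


P(A∩B∩C) = P(A) * P(B|A) * P(C|A∩B)
= 7/19 * 8/15 * 7/15
= 56/285 * 7/15 = 392/4275

392/4275


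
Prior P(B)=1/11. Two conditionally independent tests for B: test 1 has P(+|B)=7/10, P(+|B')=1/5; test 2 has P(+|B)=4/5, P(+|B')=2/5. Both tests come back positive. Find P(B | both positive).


After test 1: P(+) = 7/10*1/11 + 1/5*10/11 = 27/110
P(B|+) = (7/110)/(27/110) = 7/27
After test 2 (use post1 as new prior): P(+) = 4/5*7/27 + 2/5*20/27 = 68/135
P(B|+,+) = (28/135)/(68/135) = 7/17

7/17


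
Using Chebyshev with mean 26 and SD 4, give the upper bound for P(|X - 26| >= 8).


k = 8/4 = 2
Chebyshev: P(|X-mu| >= k*sigma) <= 1/k^2 = 1/2^2 = 1/4

1/4


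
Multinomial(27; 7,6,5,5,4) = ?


27! = 10888869450418352160768000000
Denominator: 7!=5040 * 6!=720 * 5!=120 * 5!=120 * 4!=24
Coefficient = 10888869450418352160768000000 / 1254113280000 = 8682524636385600

8682524636385600


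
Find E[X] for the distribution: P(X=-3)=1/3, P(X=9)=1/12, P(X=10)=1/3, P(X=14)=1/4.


E[X] = sum(x * P(x))
= -3*1/3 + 9*1/12 + 10*1/3 + 14*1/4
= 79/12

79/12


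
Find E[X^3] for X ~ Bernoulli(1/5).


For Bernoulli: X in {0,1}
E[X^3] = 0^3*(1-1/5) + 1^3*1/5 = 1/5

1/5


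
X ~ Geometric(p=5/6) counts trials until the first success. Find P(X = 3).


P(X=3) = (1-p)^2 * p = (1/6)^2 * 5/6
= 1/36 * 5/6 = 5/216

5/216


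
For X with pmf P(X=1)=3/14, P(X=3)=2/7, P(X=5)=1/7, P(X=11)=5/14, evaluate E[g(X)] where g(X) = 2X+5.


E[2X+5] = sum(g(x)*P(x))
= 7*3/14 + 11*2/7 + 15*1/7 + 27*5/14
= 115/7

115/7


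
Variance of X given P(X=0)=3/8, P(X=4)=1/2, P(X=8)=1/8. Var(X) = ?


E[X] = 3, E[X^2] = 16
Var(X) = E[X^2] - (E[X])^2 = 16 - (3)^2 = 7

7


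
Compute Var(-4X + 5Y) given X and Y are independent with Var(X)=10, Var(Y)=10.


Independence => Cov(X,Y)=0
Var(-4X + 5Y) = (-4)^2*Var(X) + 5^2*Var(Y)
= 16*10 + 25*10 = 410

410


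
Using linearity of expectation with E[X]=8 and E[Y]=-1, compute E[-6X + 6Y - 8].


E[-6X + 6Y - 8] = -6*E[X] + 6*E[Y] - 8
= (-6)*(8) + (6)*(-1) + (-8)
= -48 - 6 - 8 = -62

-62


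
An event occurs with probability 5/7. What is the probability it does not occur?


P(A') = 1 - P(A) = 1 - 5/7 = 2/7

2/7


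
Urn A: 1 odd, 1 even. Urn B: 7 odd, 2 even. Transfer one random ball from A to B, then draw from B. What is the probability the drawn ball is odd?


P(transfer odd) = 1/2; P(transfer even) = 1/2
If odd transferred: Urn II has 8 odd of 10, so P(odd|odd moved) = 4/5
If even transferred: Urn II has 7 odd of 10, so P(odd|even moved) = 7/10
By total probability: P(odd) = 1/2*4/5 + 1/2*7/10 = 3/4

3/4


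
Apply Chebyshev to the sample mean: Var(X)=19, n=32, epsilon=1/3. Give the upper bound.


Var(Xbar) = Var(X)/n = 19/32
Chebyshev: P(|Xbar-mu| >= 1/3) <= Var(Xbar)/(1/3)^2 = (19/32)/(1/9) = 171/32
Bound exceeds 1, so trivial bound: 1

1


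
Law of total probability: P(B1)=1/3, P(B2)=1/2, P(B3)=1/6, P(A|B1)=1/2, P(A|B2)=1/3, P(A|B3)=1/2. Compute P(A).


P(A) = P(A|B1)P(B1) + P(A|B2)P(B2) + P(A|B3)P(B3)
= 1/2*1/3 + 1/3*1/2 + 1/2*1/6
= 1/6 + 1/6 + 1/12 = 5/12

5/12


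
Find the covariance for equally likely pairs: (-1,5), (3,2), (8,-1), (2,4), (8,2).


E[X]=4, E[Y]=12/5, E[XY]=17/5
Cov(X,Y) = E[XY] - E[X]E[Y] = 17/5 - 4*12/5 = -31/5

-31/5


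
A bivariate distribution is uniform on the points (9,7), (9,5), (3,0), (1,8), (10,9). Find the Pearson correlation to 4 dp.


Cov(X,Y) = 4.0800, Var(X) = 13.4400, Var(Y) = 10.1600
rho = Cov/(sqrt(VarX)*sqrt(VarY)) = 0.3492

0.3492


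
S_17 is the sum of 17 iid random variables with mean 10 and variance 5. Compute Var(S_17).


By independence, Var(S_n) = n*Var(X_1) = 17*5 = 85

85


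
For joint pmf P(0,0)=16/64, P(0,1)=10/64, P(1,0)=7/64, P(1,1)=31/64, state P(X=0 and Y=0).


Read from table: P(X=0, Y=0) = 16/64 = 1/4

1/4


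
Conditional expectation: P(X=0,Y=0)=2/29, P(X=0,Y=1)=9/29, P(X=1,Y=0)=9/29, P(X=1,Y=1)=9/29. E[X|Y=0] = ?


P(Y=0) = 11/29
E[X|Y=0] = (0*2 + 1*9)/11 = 9/11

9/11


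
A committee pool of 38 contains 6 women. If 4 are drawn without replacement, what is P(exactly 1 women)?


P(X=1) = C(6,1)*C(32,3) / C(38,4)
= 6*4960 / 73815
= 29760/73815 = 1984/4921

1984/4921


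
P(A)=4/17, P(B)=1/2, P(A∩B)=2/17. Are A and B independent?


P(A)*P(B) = 4/17*1/2 = 2/17
P(A∩B) = 2/17, which equals P(A)P(B), so independent

Yes, A and B are independent


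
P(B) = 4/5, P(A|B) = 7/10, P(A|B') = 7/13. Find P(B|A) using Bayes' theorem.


P(A) = P(A|B)P(B) + P(A|B')P(B') = 7/10*4/5 + 7/13*1/5 = 217/325
P(B|A) = P(A|B)P(B)/P(A) = (14/25)/(217/325) = 26/31

26/31


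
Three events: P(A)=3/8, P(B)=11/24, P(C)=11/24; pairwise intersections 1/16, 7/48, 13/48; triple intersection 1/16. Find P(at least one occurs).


P(A∪B∪C) = P(A)+P(B)+P(C) - P(AB)-P(AC)-P(BC) + P(ABC)
= 3/8+11/24+11/24 - 1/16-7/48-13/48 + 1/16
= 7/8

7/8


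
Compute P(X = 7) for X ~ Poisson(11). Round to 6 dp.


P(X=7) = e^(-11) * 11^7 / 7!
≈ 0.00001670170079 * 19487171 / 5040
≈ 0.064577

0.064577


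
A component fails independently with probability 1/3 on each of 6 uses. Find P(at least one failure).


P(at least one) = 1 - P(none)
P(none) = (1 - 1/3)^6 = (2/3)^6 = 64/729
P(at least one) = 1 - 64/729 = 665/729

665/729


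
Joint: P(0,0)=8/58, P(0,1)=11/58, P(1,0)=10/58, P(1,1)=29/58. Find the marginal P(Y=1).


P(Y=1) = P(0,1)+P(1,1) = 11/58 + 29/58 = 40/58 = 20/29

20/29


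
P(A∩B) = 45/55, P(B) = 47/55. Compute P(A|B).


P(A|B) = P(A∩B)/P(B) = (45/55)/(47/55) = 45/47

45/47


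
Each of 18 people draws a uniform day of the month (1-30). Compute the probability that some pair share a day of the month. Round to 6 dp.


P(all different) = prod((30-i)/30 for i=0..17) = 0.001429
P(at least one match) = 1 - 0.001429 = 0.998571

0.998571


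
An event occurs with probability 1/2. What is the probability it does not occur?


P(A') = 1 - P(A) = 1 - 1/2 = 1/2

1/2


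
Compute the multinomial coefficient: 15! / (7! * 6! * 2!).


15! = 1307674368000
Denominator: 7!=5040 * 6!=720 * 2!=2
Coefficient = 1307674368000 / 7257600 = 180180

180180


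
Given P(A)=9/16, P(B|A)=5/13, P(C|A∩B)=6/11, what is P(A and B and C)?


P(A∩B∩C) = P(A) * P(B|A) * P(C|A∩B)
= 9/16 * 5/13 * 6/11
= 45/208 * 6/11 = 135/1144

135/1144


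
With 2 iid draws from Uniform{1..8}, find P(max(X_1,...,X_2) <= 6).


P(max <= 6) = P(all X_i <= 6) = (P(X_1 <= 6))^2
= (6/8)^2 = (3/4)^2 = 9/16

9/16


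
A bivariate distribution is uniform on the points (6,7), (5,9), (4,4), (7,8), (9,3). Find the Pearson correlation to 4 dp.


Cov(X,Y) = -1.2400, Var(X) = 2.9600, Var(Y) = 5.3600
rho = Cov/(sqrt(VarX)*sqrt(VarY)) = -0.3113

-0.3113


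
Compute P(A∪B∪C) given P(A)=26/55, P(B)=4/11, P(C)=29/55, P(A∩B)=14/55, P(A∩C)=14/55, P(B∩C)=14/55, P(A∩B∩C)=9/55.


P(A∪B∪C) = P(A)+P(B)+P(C) - P(AB)-P(AC)-P(BC) + P(ABC)
= 26/55+4/11+29/55 - 14/55-14/55-14/55 + 9/55
= 42/55

42/55


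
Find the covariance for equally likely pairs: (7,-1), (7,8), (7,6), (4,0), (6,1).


E[X]=31/5, E[Y]=14/5, E[XY]=97/5
Cov(X,Y) = E[XY] - E[X]E[Y] = 97/5 - 31/5*14/5 = 51/25

51/25


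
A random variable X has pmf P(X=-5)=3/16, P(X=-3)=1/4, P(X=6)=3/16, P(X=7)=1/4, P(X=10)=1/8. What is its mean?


E[X] = sum(x * P(x))
= -5*3/16 - 3*1/4 + 6*3/16 + 7*1/4 + 10*1/8
= 39/16

39/16


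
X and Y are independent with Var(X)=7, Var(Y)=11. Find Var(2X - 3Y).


Independence => Cov(X,Y)=0
Var(2X - 3Y) = 2^2*Var(X) + (-3)^2*Var(Y)
= 4*7 + 9*11 = 127

127


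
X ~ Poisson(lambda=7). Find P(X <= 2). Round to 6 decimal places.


P(X<=2) = e^(-7)*7^0/0! + e^(-7)*7^1/1! + e^(-7)*7^2/2!
≈ 0.0009118820 + 0.0063831738 + 0.0223411082
= 0.0296361640
≈ 0.029636

0.029636


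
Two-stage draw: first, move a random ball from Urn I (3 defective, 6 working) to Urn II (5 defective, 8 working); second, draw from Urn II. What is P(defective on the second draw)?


P(transfer defective) = 3/9 = 1/3; P(transfer working) = 2/3
If defective transferred: Urn II has 6 defective of 14, so P(defective|defective moved) = 3/7
If working transferred: Urn II has 5 defective of 14, so P(defective|working moved) = 5/14
By total probability: P(defective) = 1/3*3/7 + 2/3*5/14 = 8/21

8/21


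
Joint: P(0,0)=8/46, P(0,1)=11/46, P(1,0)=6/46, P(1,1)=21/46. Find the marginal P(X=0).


P(X=0) = P(0,0)+P(0,1) = 8/46 + 11/46 = 19/46

19/46


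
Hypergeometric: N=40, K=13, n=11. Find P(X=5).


P(X=5) = C(13,5)*C(27,6) / C(40,11)
= 1287*296010 / 2311801440
= 380964870/2311801440 = 976833/5927696

976833/5927696


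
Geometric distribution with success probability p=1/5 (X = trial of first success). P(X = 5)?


P(X=5) = (1-p)^4 * p = (4/5)^4 * 1/5
= 256/625 * 1/5 = 256/3125

256/3125


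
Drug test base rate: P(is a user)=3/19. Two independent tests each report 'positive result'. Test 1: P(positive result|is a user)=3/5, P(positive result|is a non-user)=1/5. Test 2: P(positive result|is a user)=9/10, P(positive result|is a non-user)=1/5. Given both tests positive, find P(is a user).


After test 1: P(+) = 3/5*3/19 + 1/5*16/19 = 5/19
P(B|+) = (9/95)/(5/19) = 9/25
After test 2 (use post1 as new prior): P(+) = 9/10*9/25 + 1/5*16/25 = 113/250
P(B|+,+) = (81/250)/(113/250) = 81/113

81/113


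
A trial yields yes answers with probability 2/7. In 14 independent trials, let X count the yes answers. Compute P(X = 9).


P(X=9) = C(14,9) * p^9 * (1-p)^5
= 2002 * 512/40353607 * 3125/16807
= 457600000/96889010407

457600000/96889010407


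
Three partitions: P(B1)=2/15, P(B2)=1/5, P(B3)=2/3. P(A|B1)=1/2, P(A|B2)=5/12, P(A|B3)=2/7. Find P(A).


P(A) = P(A|B1)P(B1) + P(A|B2)P(B2) + P(A|B3)P(B3)
= 1/2*2/15 + 5/12*1/5 + 2/7*2/3
= 1/15 + 1/12 + 4/21 = 143/420

143/420


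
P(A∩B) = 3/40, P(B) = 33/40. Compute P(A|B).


P(A|B) = P(A∩B)/P(B) = (3/40)/(33/40) = 3/33 = 1/11

1/11


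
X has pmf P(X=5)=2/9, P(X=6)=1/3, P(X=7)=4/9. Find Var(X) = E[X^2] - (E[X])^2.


E[X] = 56/9, E[X^2] = 118/3
Var(X) = E[X^2] - (E[X])^2 = 118/3 - (56/9)^2 = 50/81

50/81


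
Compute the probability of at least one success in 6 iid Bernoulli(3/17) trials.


P(at least one) = 1 - P(none)
P(none) = (1 - 3/17)^6 = (14/17)^6 = 7529536/24137569
P(at least one) = 1 - 7529536/24137569 = 16608033/24137569

16608033/24137569


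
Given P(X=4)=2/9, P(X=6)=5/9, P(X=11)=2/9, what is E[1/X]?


E[1/X] = sum(g(x)*P(x))
= 1/4*2/9 + 1/6*5/9 + 1/11*2/9
= 50/297

50/297


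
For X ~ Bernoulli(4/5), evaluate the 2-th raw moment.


For Bernoulli: X in {0,1}
E[X^2] = 0^2*(1-4/5) + 1^2*4/5 = 4/5

4/5


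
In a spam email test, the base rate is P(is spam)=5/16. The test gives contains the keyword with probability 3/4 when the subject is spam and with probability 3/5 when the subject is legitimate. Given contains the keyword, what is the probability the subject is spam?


P(A) = P(A|B)P(B) + P(A|B')P(B') = 3/4*5/16 + 3/5*11/16 = 207/320
P(B|A) = P(A|B)P(B)/P(A) = (15/64)/(207/320) = 25/69

25/69


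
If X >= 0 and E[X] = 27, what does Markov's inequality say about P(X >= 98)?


Markov: P(X >= a) <= E[X]/a
P(X >= 98) <= 27/98

27/98


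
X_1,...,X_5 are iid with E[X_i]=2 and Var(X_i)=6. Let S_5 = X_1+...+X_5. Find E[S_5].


E[S_n] = n*E[X_1] = 5*2 = 10

10


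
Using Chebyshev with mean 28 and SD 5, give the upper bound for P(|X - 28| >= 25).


k = 25/5 = 5
Chebyshev: P(|X-mu| >= k*sigma) <= 1/k^2 = 1/5^2 = 1/25

1/25


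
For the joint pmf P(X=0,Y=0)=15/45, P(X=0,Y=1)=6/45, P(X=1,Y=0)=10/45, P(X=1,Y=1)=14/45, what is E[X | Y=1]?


P(Y=1) = 20/45
E[X|Y=1] = (0*6 + 1*14)/20 = 14/20 = 7/10

7/10


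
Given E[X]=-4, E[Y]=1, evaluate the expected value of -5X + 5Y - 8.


E[-5X + 5Y - 8] = -5*E[X] + 5*E[Y] - 8
= (-5)*(-4) + (5)*(1) + (-8)
= 20 + 5 - 8 = 17

17


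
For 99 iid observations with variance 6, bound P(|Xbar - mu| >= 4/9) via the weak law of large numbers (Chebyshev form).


Var(Xbar) = Var(X)/n = 6/99
Chebyshev: P(|Xbar-mu| >= 4/9) <= Var(Xbar)/(4/9)^2 = (2/33)/(16/81) = 27/88

27/88


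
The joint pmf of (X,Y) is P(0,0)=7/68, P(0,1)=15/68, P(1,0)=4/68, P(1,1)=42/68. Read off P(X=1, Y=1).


Read from table: P(X=1, Y=1) = 42/68 = 21/34

21/34


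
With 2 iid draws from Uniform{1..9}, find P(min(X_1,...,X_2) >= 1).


P(min >= 1) = P(all X_i >= 1) = (P(X_1 >= 1))^2
= (9/9)^2 = 1^2 = 1

1


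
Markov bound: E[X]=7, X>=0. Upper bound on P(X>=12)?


Markov: P(X >= a) <= E[X]/a
P(X >= 12) <= 7/12

7/12


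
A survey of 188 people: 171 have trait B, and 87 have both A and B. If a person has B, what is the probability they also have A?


P(A|B) = P(A∩B)/P(B) = (87/188)/(171/188) = 87/171 = 29/57

29/57


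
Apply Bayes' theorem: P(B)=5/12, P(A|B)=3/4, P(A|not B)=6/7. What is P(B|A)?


P(A) = P(A|B)P(B) + P(A|B')P(B') = 3/4*5/12 + 6/7*7/12 = 13/16
P(B|A) = P(A|B)P(B)/P(A) = (5/16)/(13/16) = 5/13

5/13


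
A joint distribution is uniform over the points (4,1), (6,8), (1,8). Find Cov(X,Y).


E[X]=11/3, E[Y]=17/3, E[XY]=20
Cov(X,Y) = E[XY] - E[X]E[Y] = 20 - 11/3*17/3 = -7/9

-7/9


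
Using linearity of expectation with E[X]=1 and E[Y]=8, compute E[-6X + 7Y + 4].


E[-6X + 7Y + 4] = -6*E[X] + 7*E[Y] + 4
= (-6)*(1) + (7)*(8) + (4)
= -6 + 56 + 4 = 54

54


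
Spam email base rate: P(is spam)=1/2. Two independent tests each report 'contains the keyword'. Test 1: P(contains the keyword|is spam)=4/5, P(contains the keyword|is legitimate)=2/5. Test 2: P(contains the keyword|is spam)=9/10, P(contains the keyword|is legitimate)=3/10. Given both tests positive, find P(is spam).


After test 1: P(+) = 4/5*1/2 + 2/5*1/2 = 3/5
P(B|+) = (2/5)/(3/5) = 2/3
After test 2 (use post1 as new prior): P(+) = 9/10*2/3 + 3/10*1/3 = 7/10
P(B|+,+) = (3/5)/(7/10) = 6/7

6/7


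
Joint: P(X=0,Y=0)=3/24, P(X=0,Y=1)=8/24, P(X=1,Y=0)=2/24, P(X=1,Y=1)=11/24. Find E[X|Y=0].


P(Y=0) = 5/24
E[X|Y=0] = (0*3 + 1*2)/5 = 2/5

2/5


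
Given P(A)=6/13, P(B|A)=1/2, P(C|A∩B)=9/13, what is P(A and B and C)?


P(A∩B∩C) = P(A) * P(B|A) * P(C|A∩B)
= 6/13 * 1/2 * 9/13
= 3/13 * 9/13 = 27/169

27/169


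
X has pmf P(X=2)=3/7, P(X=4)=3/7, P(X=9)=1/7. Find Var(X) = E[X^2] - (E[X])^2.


E[X] = 27/7, E[X^2] = 141/7
Var(X) = E[X^2] - (E[X])^2 = 141/7 - (27/7)^2 = 258/49

258/49


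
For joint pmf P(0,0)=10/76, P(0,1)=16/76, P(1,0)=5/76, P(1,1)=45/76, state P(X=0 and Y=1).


Read from table: P(X=0, Y=1) = 16/76 = 4/19

4/19


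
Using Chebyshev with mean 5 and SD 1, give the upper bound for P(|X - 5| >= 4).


k = 4/1 = 4
Chebyshev: P(|X-mu| >= k*sigma) <= 1/k^2 = 1/4^2 = 1/16

1/16


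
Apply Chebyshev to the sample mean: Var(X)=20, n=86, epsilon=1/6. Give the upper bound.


Var(Xbar) = Var(X)/n = 20/86
Chebyshev: P(|Xbar-mu| >= 1/6) <= Var(Xbar)/(1/6)^2 = (10/43)/(1/36) = 360/43
Bound exceeds 1, so trivial bound: 1

1


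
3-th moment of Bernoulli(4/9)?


For Bernoulli: X in {0,1}
E[X^3] = 0^3*(1-4/9) + 1^3*4/9 = 4/9

4/9


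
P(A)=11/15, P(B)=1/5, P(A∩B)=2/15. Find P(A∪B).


P(A∪B) = P(A) + P(B) - P(A∩B)
= 11/15 + 1/5 - 2/15 = 4/5

4/5


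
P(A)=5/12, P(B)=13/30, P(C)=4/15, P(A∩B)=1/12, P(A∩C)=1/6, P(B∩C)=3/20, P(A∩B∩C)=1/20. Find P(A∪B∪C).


P(A∪B∪C) = P(A)+P(B)+P(C) - P(AB)-P(AC)-P(BC) + P(ABC)
= 5/12+13/30+4/15 - 1/12-1/6-3/20 + 1/20
= 23/30

23/30


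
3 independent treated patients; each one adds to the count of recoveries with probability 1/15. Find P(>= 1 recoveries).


P(at least one) = 1 - P(none)
P(none) = (1 - 1/15)^3 = (14/15)^3 = 2744/3375
P(at least one) = 1 - 2744/3375 = 631/3375

631/3375


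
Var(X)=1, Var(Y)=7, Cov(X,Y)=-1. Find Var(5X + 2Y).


Var(5X + 2Y) = 5^2*Var(X) + 2^2*Var(Y) + 2*5*2*Cov(X,Y)
= 25*1 + 4*7 + 20*(-1)
= 25 + 28 - 20 = 33

33


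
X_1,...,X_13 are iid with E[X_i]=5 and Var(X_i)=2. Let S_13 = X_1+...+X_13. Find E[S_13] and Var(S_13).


E[S_n] = n*mu = 13*5 = 65
Var(S_n) = n*sigma^2 = 13*2 = 26

E[S_13]=65, Var(S_13)=26


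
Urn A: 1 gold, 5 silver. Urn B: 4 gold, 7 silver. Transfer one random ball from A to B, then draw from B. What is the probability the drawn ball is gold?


P(transfer gold) = 1/6; P(transfer silver) = 5/6
If gold transferred: Urn II has 5 gold of 12, so P(gold|gold moved) = 5/12
If silver transferred: Urn II has 4 gold of 12, so P(gold|silver moved) = 1/3
By total probability: P(gold) = 1/6*5/12 + 5/6*1/3 = 25/72

25/72


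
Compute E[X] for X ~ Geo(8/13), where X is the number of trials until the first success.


For geometric (trials until first success), E[X] = 1/p = 1/(8/13) = 13/8

13/8


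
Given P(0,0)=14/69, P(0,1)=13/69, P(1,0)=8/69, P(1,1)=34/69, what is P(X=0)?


P(X=0) = P(0,0)+P(0,1) = 14/69 + 13/69 = 27/69 = 9/23

9/23


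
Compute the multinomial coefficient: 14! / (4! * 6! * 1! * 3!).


14! = 87178291200
Denominator: 4!=24 * 6!=720 * 1!=1 * 3!=6
Coefficient = 87178291200 / 103680 = 840840

840840


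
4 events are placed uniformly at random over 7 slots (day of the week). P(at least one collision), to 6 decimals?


P(all different) = prod((7-i)/7 for i=0..3) = 0.349854
P(at least one match) = 1 - 0.349854 = 0.650146

0.650146


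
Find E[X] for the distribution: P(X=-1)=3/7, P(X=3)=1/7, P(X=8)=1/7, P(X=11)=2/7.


E[X] = sum(x * P(x))
= -1*3/7 + 3*1/7 + 8*1/7 + 11*2/7
= 30/7

30/7


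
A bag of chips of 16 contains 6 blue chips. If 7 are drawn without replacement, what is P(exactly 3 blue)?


P(X=3) = C(6,3)*C(10,4) / C(16,7)
= 20*210 / 11440
= 4200/11440 = 105/286

105/286


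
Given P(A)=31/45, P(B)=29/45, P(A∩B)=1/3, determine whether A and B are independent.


P(A)*P(B) = 31/45*29/45 = 899/2025
P(A∩B) = 1/3 != 899/2025, so not independent

No, A and B are not independent


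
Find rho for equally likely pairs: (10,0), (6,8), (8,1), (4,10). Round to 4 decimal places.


Cov(X,Y) = -9.2500, Var(X) = 5.0000, Var(Y) = 18.6875
rho = Cov/(sqrt(VarX)*sqrt(VarY)) = -0.9569

-0.9569


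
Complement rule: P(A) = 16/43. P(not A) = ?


P(A') = 1 - P(A) = 1 - 16/43 = 27/43

27/43


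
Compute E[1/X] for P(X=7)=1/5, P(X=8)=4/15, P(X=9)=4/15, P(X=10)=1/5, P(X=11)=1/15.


E[1/X] = sum(g(x)*P(x))
= 1/7*1/5 + 1/8*4/15 + 1/9*4/15 + 1/10*1/5 + 1/11*1/15
= 6112/51975

6112/51975


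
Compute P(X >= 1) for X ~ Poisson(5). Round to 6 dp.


P(X>=1) = 1 - P(X<=0) = 1 - (e^(-5)*5^0/0!)
≈ 1 - 0.0067379470 = 0.9932620530
≈ 0.993262

0.993262


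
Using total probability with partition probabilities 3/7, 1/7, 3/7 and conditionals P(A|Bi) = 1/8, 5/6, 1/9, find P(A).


P(A) = P(A|B1)P(B1) + P(A|B2)P(B2) + P(A|B3)P(B3)
= 1/8*3/7 + 5/6*1/7 + 1/9*3/7
= 3/56 + 5/42 + 1/21 = 37/168

37/168


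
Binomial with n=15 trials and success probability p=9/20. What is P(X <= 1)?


P(X<=1) = P(X=0) + P(X=1)
= 4177248169415651/32768000000000000000 + 10253245506747507/6553600000000000000
= 27721737851576593/16384000000000000000

27721737851576593/16384000000000000000


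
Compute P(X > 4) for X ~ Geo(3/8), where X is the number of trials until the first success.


P(X > 4) = P(first 4 trials all fail) = (1-p)^4 = (5/8)^4 = 625/4096

625/4096


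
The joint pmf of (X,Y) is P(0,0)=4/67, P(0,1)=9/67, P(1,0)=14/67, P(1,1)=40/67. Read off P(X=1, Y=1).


Read from table: P(X=1, Y=1) = 40/67

40/67


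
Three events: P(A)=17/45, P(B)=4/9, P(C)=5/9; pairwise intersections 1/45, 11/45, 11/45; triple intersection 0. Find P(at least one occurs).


P(A∪B∪C) = P(A)+P(B)+P(C) - P(AB)-P(AC)-P(BC) + P(ABC)
= 17/45+4/9+5/9 - 1/45-11/45-11/45 + 0
= 13/15

13/15


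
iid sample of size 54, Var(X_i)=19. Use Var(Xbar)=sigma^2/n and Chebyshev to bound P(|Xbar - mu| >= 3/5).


Var(Xbar) = Var(X)/n = 19/54
Chebyshev: P(|Xbar-mu| >= 3/5) <= Var(Xbar)/(3/5)^2 = (19/54)/(9/25) = 475/486

475/486


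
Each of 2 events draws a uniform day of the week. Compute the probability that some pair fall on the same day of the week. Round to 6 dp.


P(all different) = prod((7-i)/7 for i=0..1) = 0.857143
P(at least one match) = 1 - 0.857143 = 0.142857

0.142857


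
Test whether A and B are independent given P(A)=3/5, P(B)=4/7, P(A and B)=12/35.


P(A)*P(B) = 3/5*4/7 = 12/35
P(A∩B) = 12/35, which equals P(A)P(B), so independent

Yes, A and B are independent


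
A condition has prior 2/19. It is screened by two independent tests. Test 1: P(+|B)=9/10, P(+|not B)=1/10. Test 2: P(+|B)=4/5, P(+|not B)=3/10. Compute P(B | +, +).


After test 1: P(+) = 9/10*2/19 + 1/10*17/19 = 7/38
P(B|+) = (9/95)/(7/38) = 18/35
After test 2 (use post1 as new prior): P(+) = 4/5*18/35 + 3/10*17/35 = 39/70
P(B|+,+) = (72/175)/(39/70) = 48/65

48/65


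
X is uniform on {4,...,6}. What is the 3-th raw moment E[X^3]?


E[X^3] = (1/3) * sum(x^3 for x=4..6)
= 405/3 = 135

135


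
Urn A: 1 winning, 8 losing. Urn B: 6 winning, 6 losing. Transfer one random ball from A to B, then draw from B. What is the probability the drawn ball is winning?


P(transfer winning) = 1/9; P(transfer losing) = 8/9
If winning transferred: Urn II has 7 winning of 13, so P(winning|winning moved) = 7/13
If losing transferred: Urn II has 6 winning of 13, so P(winning|losing moved) = 6/13
By total probability: P(winning) = 1/9*7/13 + 8/9*6/13 = 55/117

55/117


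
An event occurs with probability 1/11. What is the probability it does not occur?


P(A') = 1 - P(A) = 1 - 1/11 = 10/11

10/11


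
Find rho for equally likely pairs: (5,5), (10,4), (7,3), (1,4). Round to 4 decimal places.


Cov(X,Y) = -0.5000, Var(X) = 10.6875, Var(Y) = 0.5000
rho = Cov/(sqrt(VarX)*sqrt(VarY)) = -0.2163

-0.2163


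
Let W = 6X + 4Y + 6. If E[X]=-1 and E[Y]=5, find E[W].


E[6X + 4Y + 6] = 6*E[X] + 4*E[Y] + 6
= (6)*(-1) + (4)*(5) + (6)
= -6 + 20 + 6 = 20

20


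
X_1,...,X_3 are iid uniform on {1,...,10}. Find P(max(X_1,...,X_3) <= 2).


P(max <= 2) = P(all X_i <= 2) = (P(X_1 <= 2))^3
= (2/10)^3 = (1/5)^3 = 1/125

1/125


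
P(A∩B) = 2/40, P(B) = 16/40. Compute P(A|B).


P(A|B) = P(A∩B)/P(B) = (2/40)/(16/40) = 2/16 = 1/8

1/8


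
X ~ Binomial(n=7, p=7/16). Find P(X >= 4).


P(X>=4) = P(X=4) + P(X=5) + P(X=6) + P(X=7)
= 61261515/268435456 + 28588707/268435456 + 7411887/268435456 + 823543/268435456
= 24521413/67108864

24521413/67108864


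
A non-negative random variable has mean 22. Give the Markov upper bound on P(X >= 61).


Markov: P(X >= a) <= E[X]/a
P(X >= 61) <= 22/61

22/61


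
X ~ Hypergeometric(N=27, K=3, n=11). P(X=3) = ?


P(X=3) = C(3,3)*C(24,8) / C(27,11)
= 1*735471 / 13037895
= 735471/13037895 = 11/195

11/195


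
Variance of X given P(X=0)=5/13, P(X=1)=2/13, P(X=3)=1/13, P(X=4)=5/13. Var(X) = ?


E[X] = 25/13, E[X^2] = 7
Var(X) = E[X^2] - (E[X])^2 = 7 - (25/13)^2 = 558/169

558/169


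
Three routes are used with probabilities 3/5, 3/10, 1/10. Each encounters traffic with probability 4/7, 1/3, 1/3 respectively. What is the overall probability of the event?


P(A) = P(A|B1)P(B1) + P(A|B2)P(B2) + P(A|B3)P(B3)
= 4/7*3/5 + 1/3*3/10 + 1/3*1/10
= 12/35 + 1/10 + 1/30 = 10/21

10/21


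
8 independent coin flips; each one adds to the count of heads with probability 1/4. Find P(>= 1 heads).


P(at least one) = 1 - P(none)
P(none) = (1 - 1/4)^8 = (3/4)^8 = 6561/65536
P(at least one) = 1 - 6561/65536 = 58975/65536

58975/65536


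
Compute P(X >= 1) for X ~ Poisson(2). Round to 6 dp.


P(X>=1) = 1 - P(X<=0) = 1 - (e^(-2)*2^0/0!)
≈ 1 - 0.1353352832 = 0.8646647168
≈ 0.864665

0.864665


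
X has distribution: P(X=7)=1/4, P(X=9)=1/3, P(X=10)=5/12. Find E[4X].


E[4X] = sum(g(x)*P(x))
= 28*1/4 + 36*1/3 + 40*5/12
= 107/3

107/3


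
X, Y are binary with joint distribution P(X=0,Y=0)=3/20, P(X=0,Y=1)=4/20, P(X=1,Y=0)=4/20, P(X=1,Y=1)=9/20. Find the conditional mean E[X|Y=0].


P(Y=0) = 7/20
E[X|Y=0] = (0*3 + 1*4)/7 = 4/7

4/7


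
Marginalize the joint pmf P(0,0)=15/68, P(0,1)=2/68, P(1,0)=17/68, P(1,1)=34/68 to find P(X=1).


P(X=1) = P(1,0)+P(1,1) = 17/68 + 34/68 = 51/68 = 3/4

3/4


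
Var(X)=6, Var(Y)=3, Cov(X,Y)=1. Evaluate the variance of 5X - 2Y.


Var(5X - 2Y) = 5^2*Var(X) + (-2)^2*Var(Y) + 2*5*(-2)*Cov(X,Y)
= 25*6 + 4*3 - 20*1
= 150 + 12 - 20 = 142

142


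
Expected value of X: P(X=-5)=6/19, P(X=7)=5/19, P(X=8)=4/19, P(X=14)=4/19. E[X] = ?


E[X] = sum(x * P(x))
= -5*6/19 + 7*5/19 + 8*4/19 + 14*4/19
= 93/19

93/19


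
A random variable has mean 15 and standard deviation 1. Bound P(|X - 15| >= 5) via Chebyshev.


k = 5/1 = 5
Chebyshev: P(|X-mu| >= k*sigma) <= 1/k^2 = 1/5^2 = 1/25

1/25


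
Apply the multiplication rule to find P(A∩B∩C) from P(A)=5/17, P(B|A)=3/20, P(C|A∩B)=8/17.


P(A∩B∩C) = P(A) * P(B|A) * P(C|A∩B)
= 5/17 * 3/20 * 8/17
= 3/68 * 8/17 = 6/289

6/289


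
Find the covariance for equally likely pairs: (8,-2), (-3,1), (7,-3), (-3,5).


E[X]=9/4, E[Y]=1/4, E[XY]=-55/4
Cov(X,Y) = E[XY] - E[X]E[Y] = -55/4 - 9/4*1/4 = -229/16

-229/16


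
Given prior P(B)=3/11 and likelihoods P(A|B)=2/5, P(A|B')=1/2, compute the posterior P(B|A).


P(A) = P(A|B)P(B) + P(A|B')P(B') = 2/5*3/11 + 1/2*8/11 = 26/55
P(B|A) = P(A|B)P(B)/P(A) = (6/55)/(26/55) = 3/13

3/13


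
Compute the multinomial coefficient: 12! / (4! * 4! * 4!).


12! = 479001600
Denominator: 4!=24 * 4!=24 * 4!=24
Coefficient = 479001600 / 13824 = 34650

34650


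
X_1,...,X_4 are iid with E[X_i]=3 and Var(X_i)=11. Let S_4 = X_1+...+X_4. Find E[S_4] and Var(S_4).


E[S_n] = n*mu = 4*3 = 12
Var(S_n) = n*sigma^2 = 4*11 = 44

E[S_4]=12, Var(S_4)=44


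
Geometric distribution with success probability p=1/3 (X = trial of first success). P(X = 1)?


P(X=1) = (1-p)^0 * p = (2/3)^0 * 1/3
= 1 * 1/3 = 1/3

1/3


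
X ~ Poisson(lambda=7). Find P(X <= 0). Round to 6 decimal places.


P(X<=0) = e^(-7)*7^0/0!
≈ 0.0009118820
≈ 0.000912

0.000912
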